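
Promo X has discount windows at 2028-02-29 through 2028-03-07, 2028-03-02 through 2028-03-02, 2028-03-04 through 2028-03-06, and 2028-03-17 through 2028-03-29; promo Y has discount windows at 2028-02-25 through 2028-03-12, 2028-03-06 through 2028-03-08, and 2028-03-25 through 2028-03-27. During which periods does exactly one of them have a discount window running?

2028-02-25 through 2028-02-28, 2028-03-08 through 2028-03-12, 2028-03-17 through 2028-03-24, 2028-03-28 through 2028-03-29

Merge the first list: 2028-02-29 through 2028-03-07, 2028-03-17 through 2028-03-29.
Merge the second list: 2028-02-25 through 2028-03-12, 2028-03-25 through 2028-03-27.
Only in the first: 2028-03-17 through 2028-03-24, 2028-03-28 through 2028-03-29.
Only in the second: 2028-02-25 through 2028-02-28, 2028-03-08 through 2028-03-12.
Together these are the periods covered by exactly one.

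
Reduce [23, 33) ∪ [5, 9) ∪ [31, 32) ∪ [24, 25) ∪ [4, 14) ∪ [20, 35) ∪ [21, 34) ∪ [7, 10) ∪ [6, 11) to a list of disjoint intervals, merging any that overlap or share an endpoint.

Sort by start: [4, 14), [5, 9), [6, 11), [7, 10), [20, 35), [21, 34), [23, 33), [24, 25), [31, 32).
[5, 9) overlaps/touches [4, 14) → extend to [4, 14).
[6, 11) overlaps/touches [4, 14) → extend to [4, 14).
[7, 10) overlaps/touches [4, 14) → extend to [4, 14).
[20, 35) is disjoint → start new block.
[21, 34) overlaps/touches [20, 35) → extend to [20, 35).
[23, 33) overlaps/touches [20, 35) → extend to [20, 35).
[24, 25) overlaps/touches [20, 35) → extend to [20, 35).
[31, 32) overlaps/touches [20, 35) → extend to [20, 35).

[4, 14) ∪ [20, 35)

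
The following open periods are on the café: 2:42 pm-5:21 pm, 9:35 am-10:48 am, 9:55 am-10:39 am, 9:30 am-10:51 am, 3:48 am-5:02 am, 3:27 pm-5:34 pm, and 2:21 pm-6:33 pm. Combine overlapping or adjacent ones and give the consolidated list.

3:48 am–5:02 am, 9:30 am–10:51 am, 2:21 pm–6:33 pm

Sort by start: 3:48 am–5:02 am, 9:30 am–10:51 am, 9:35 am–10:48 am, 9:55 am–10:39 am, 2:21 pm–6:33 pm, 2:42 pm–5:21 pm, 3:27 pm–5:34 pm.
9:30 am–10:51 am is disjoint → start new block.
9:35 am–10:48 am overlaps/touches 9:30 am–10:51 am → extend to 9:30 am–10:51 am.
9:55 am–10:39 am overlaps/touches 9:30 am–10:51 am → extend to 9:30 am–10:51 am.
2:21 pm–6:33 pm is disjoint → start new block.
2:42 pm–5:21 pm overlaps/touches 2:21 pm–6:33 pm → extend to 2:21 pm–6:33 pm.
3:27 pm–5:34 pm overlaps/touches 2:21 pm–6:33 pm → extend to 2:21 pm–6:33 pm.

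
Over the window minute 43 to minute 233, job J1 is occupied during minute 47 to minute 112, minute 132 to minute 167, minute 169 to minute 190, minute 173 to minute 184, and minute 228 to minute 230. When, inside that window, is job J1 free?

minute 43 to minute 47, minute 112 to minute 132, minute 167 to minute 169, minute 190 to minute 228, minute 230 to minute 233

After merging, the occupied span is minute 47 to minute 112, minute 132 to minute 167, minute 169 to minute 190, minute 228 to minute 230.
Gaps within minute 43 to minute 233: minute 43 to minute 47, minute 112 to minute 132, minute 167 to minute 169, minute 190 to minute 228, minute 230 to minute 233.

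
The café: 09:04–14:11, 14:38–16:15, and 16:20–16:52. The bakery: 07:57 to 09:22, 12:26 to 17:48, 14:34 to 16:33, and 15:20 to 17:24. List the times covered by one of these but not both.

07:57–09:04, 09:22–12:26, 14:11–14:38, 16:15–16:20, 16:52–17:48

Second set merges to 07:57–09:22, 12:26–17:48.
Only in the first: 09:22–12:26.
Only in the second: 07:57–09:04, 14:11–14:38, 16:15–16:20, 16:52–17:48.
Together these are the periods covered by exactly one.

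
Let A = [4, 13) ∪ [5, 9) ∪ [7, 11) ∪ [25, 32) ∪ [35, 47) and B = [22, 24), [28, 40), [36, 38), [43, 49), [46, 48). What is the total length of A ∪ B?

35

A, merged: [4, 13), [25, 32), [35, 47).
B, merged: [22, 24), [28, 40), [43, 49).
A ∪ B = [4, 13), [22, 24), [25, 49).
Total: 9 + 2 + 24 = 35.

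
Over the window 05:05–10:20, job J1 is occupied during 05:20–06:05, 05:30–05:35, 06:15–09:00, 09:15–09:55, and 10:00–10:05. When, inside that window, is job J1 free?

05:05–05:20, 06:05–06:15, 09:00–09:15, 09:55–10:00, 10:05–10:20

After merging, the occupied span is 05:20–06:05, 06:15–09:00, 09:15–09:55, 10:00–10:05.
Complement within 05:05–10:20: 05:05–05:20, 06:05–06:15, 09:00–09:15, 09:55–10:00, 10:05–10:20.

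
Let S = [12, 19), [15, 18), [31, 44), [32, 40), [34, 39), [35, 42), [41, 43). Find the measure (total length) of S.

Merged: [12, 19), [31, 44).
Lengths: 7 + 13 = 20.

20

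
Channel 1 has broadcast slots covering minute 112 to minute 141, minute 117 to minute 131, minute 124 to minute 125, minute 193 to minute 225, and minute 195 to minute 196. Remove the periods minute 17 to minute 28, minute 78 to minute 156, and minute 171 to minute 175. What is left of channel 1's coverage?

minute 193 to minute 225

First set merges to minute 112 to minute 141, minute 193 to minute 225.
minute 112 to minute 141: fully covered by B → removed.
minute 193 to minute 225: no B overlap → unchanged.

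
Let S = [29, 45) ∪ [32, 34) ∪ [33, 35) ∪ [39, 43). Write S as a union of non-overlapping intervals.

[32, 34) overlaps/touches [29, 45) → extend to [29, 45).
[33, 35) overlaps/touches [29, 45) → extend to [29, 45).
[39, 43) overlaps/touches [29, 45) → extend to [29, 45).

[29, 45)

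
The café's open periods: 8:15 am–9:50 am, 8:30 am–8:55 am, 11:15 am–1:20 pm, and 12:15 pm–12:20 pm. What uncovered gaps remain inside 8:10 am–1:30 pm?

8:10 am-8:15 am, 9:50 am-11:15 am, 1:20 pm-1:30 pm

The merged coverage is 8:15 am-9:50 am, 11:15 am-1:20 pm.
Uncovered inside 8:10 am-1:30 pm: 8:10 am-8:15 am, 9:50 am-11:15 am, 1:20 pm-1:30 pm.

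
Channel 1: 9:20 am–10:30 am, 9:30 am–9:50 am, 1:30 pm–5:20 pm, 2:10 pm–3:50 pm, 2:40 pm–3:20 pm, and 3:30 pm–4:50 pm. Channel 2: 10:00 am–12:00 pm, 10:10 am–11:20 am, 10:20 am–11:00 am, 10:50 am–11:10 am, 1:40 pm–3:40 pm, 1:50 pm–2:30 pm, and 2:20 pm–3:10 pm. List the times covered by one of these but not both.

First set merges to 9:20 am-10:30 am, 1:30 pm-5:20 pm.
Second set merges to 10:00 am-12:00 pm, 1:40 pm-3:40 pm.
A \ B = 9:20 am-10:00 am, 1:30 pm-1:40 pm, 3:40 pm-5:20 pm.
B \ A = 10:30 am-12:00 pm.
Union of the two gives the symmetric difference.

9:20 am-10:00 am, 10:30 am-12:00 pm, 1:30 pm-1:40 pm, 3:40 pm-5:20 pm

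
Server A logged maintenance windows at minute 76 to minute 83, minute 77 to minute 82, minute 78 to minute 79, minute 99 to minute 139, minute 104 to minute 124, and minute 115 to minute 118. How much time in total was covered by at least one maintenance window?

Merged: minute 76 to minute 83, minute 99 to minute 139.
Lengths: 7 minutes + 40 minutes = 47 minutes.

47 minutes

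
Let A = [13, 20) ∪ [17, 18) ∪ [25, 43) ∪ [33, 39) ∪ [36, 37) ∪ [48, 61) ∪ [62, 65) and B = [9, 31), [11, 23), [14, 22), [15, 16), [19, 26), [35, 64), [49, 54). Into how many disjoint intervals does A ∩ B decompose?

First set merges to [13, 20), [25, 43), [48, 61), [62, 65).
Second set merges to [9, 31), [35, 64).
A ∩ B = [13, 20), [25, 31), [35, 43), [48, 61), [62, 64).
That is 5 disjoint pieces.

5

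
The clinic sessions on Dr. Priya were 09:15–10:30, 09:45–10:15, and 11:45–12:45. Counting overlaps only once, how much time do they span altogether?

2 h 15 min

Merged: 09:15–10:30, 11:45–12:45.
Lengths: 1 h 15 min + 1 h = 2 h 15 min.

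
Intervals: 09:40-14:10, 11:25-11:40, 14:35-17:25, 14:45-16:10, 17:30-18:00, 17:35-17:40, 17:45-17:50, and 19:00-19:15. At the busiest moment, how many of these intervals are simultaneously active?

2

Walk the sorted start/end points keeping a running depth.
The depth first hits 2 at 11:25.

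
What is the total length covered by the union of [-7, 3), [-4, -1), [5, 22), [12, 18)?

27

Merged: [-7, 3), [5, 22).
Lengths: 10 + 17 = 27.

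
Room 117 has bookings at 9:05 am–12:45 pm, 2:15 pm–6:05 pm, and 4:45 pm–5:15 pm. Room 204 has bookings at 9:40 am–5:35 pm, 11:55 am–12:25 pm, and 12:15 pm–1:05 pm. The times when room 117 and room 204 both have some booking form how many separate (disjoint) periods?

A, merged: 9:05 am–12:45 pm, 2:15 pm–6:05 pm.
B, merged: 9:40 am–5:35 pm.
A ∩ B = 9:40 am–12:45 pm, 2:15 pm–5:35 pm.
That is 2 disjoint pieces.

2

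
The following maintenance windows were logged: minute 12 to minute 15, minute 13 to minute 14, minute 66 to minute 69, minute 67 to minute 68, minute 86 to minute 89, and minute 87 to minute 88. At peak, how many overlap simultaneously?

2

At minute 13, 2 of the intervals are simultaneously active.
No point has more.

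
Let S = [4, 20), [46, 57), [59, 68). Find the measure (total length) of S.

Merged: [4, 20), [46, 57), [59, 68).
Lengths: 16 + 11 + 9 = 36.

36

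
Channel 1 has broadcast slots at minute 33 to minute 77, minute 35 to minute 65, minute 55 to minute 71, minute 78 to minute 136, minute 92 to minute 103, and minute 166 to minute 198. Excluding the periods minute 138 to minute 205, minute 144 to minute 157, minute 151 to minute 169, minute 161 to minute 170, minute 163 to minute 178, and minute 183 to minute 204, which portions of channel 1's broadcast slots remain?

First set merges to minute 33 to minute 77, minute 78 to minute 136, minute 166 to minute 198.
Second set merges to minute 138 to minute 205.
minute 33 to minute 77: nothing removed.
minute 78 to minute 136: nothing removed.
minute 166 to minute 198: entirely removed.

minute 33 to minute 77, minute 78 to minute 136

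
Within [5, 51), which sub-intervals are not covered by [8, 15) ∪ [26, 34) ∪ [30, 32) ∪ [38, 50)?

[5, 8) ∪ [15, 26) ∪ [34, 38) ∪ [50, 51)

Covered (merged): [8, 15), [26, 34), [38, 50).
Complement within [5, 51): [5, 8), [15, 26), [34, 38), [50, 51).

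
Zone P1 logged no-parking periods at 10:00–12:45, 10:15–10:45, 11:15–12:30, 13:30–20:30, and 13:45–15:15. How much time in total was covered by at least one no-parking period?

Merged: 10:00–12:45, 13:30–20:30.
Lengths: 2 h 45 min + 7 h = 9 h 45 min.

9 h 45 min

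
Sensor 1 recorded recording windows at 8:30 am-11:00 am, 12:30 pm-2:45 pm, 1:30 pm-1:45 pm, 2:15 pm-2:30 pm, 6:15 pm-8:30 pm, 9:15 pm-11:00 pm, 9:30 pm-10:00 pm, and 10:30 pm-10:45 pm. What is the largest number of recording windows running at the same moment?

2

Walk the sorted start/end points keeping a running depth.
The depth first hits 2 at 1:30 pm.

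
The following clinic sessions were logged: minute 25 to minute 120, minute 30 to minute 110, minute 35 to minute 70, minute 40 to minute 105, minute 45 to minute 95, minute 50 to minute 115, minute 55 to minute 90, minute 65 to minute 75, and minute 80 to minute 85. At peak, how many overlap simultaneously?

8

Walk the sorted start/end points keeping a running depth.
The depth first hits 8 at minute 65.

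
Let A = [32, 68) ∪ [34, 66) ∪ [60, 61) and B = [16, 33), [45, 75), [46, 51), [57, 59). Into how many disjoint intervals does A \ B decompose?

Merge the first list: [32, 68).
Merge the second list: [16, 33), [45, 75).
A \ B = [33, 45).
That is 1 disjoint piece.

1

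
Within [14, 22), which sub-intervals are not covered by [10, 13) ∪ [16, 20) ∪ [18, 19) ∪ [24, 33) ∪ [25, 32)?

Covered (merged): [10, 13), [16, 20), [24, 33).
Gaps within [14, 22): [14, 16), [20, 22).

[14, 16) ∪ [20, 22)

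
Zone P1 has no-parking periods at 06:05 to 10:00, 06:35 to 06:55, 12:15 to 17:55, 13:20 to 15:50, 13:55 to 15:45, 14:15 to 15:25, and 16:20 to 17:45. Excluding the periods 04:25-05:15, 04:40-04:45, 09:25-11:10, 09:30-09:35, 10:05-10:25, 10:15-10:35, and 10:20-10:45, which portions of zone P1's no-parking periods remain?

06:05-09:25, 12:15-17:55

Merge the first list: 06:05-10:00, 12:15-17:55.
Merge the second list: 04:25-05:15, 09:25-11:10.
06:05-10:00 minus B → 06:05-09:25.
12:15-17:55: no B overlap → unchanged.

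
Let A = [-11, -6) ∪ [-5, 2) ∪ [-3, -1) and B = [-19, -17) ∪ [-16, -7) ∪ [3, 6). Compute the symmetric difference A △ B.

A, merged: [-11, -6), [-5, 2).
Only in the first: [-7, -6), [-5, 2).
Only in the second: [-19, -17), [-16, -11), [3, 6).
Together these are the periods covered by exactly one.

[-19, -17) ∪ [-16, -11) ∪ [-7, -6) ∪ [-5, 2) ∪ [3, 6)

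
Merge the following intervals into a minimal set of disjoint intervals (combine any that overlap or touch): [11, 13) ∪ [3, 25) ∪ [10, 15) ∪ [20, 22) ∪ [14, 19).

[3, 25)

Sort by start: [3, 25), [10, 15), [11, 13), [14, 19), [20, 22).
[10, 15) overlaps/touches [3, 25) → extend to [3, 25).
[11, 13) overlaps/touches [3, 25) → extend to [3, 25).
[14, 19) overlaps/touches [3, 25) → extend to [3, 25).
[20, 22) overlaps/touches [3, 25) → extend to [3, 25).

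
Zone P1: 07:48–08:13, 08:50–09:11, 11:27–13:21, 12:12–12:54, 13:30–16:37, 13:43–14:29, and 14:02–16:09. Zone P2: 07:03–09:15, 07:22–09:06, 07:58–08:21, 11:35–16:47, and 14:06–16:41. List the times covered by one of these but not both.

07:03-07:48, 08:13-08:50, 09:11-09:15, 11:27-11:35, 13:21-13:30, 16:37-16:47

Merge the first list: 07:48-08:13, 08:50-09:11, 11:27-13:21, 13:30-16:37.
Merge the second list: 07:03-09:15, 11:35-16:47.
A but not B: 11:27-11:35.
B but not A: 07:03-07:48, 08:13-08:50, 09:11-09:15, 13:21-13:30, 16:37-16:47.
Combining gives A △ B.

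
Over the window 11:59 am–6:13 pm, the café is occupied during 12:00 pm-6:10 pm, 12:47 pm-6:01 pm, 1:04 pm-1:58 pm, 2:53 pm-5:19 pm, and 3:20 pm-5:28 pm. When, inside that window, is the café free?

11:59 am–12:00 pm, 6:10 pm–6:13 pm

The merged coverage is 12:00 pm–6:10 pm.
Gaps within 11:59 am–6:13 pm: 11:59 am–12:00 pm, 6:10 pm–6:13 pm.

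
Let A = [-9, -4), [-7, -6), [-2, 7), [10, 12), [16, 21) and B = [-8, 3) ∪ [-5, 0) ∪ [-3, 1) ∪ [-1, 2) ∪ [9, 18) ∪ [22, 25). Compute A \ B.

[-9, -8) ∪ [3, 7) ∪ [18, 21)

Merge the first list: [-9, -4), [-2, 7), [10, 12), [16, 21).
Merge the second list: [-8, 3), [9, 18), [22, 25).
[-9, -4) \ B = [-9, -8).
[-2, 7) \ B = [3, 7).
[10, 12): entirely removed.
[16, 21) \ B = [18, 21).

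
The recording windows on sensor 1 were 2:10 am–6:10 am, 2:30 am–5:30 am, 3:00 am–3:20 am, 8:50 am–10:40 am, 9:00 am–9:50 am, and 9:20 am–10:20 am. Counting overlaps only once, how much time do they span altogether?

5 h 50 min

Merged: 2:10 am–6:10 am, 8:50 am–10:40 am.
Lengths: 4 h + 1 h 50 min = 5 h 50 min.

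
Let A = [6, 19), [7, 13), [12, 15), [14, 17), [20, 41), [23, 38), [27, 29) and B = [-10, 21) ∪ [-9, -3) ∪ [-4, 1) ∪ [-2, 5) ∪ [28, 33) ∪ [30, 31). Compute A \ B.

[21, 28) ∪ [33, 41)

A, merged: [6, 19), [20, 41).
B, merged: [-10, 21), [28, 33).
[6, 19) lies entirely inside B → drops out.
[20, 41) with B removed leaves [21, 28), [33, 41).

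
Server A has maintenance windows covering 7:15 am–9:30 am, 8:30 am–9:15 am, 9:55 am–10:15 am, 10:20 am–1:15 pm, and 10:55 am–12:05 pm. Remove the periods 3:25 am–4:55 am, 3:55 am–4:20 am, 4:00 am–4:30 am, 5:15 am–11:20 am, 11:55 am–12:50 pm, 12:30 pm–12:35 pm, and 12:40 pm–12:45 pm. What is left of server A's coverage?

11:20 am-11:55 am, 12:50 pm-1:15 pm

Merge the first list: 7:15 am-9:30 am, 9:55 am-10:15 am, 10:20 am-1:15 pm.
Merge the second list: 3:25 am-4:55 am, 5:15 am-11:20 am, 11:55 am-12:50 pm.
7:15 am-9:30 am lies entirely inside B → drops out.
9:55 am-10:15 am lies entirely inside B → drops out.
10:20 am-1:15 pm with B removed leaves 11:20 am-11:55 am, 12:50 pm-1:15 pm.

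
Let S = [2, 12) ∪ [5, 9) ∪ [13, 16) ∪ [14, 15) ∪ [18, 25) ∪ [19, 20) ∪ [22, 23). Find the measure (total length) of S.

20

Merged: [2, 12), [13, 16), [18, 25).
Lengths: 10 + 3 + 7 = 20.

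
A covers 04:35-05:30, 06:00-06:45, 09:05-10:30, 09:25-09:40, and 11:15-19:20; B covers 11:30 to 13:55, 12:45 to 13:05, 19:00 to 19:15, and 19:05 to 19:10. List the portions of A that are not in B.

Merge the first list: 04:35-05:30, 06:00-06:45, 09:05-10:30, 11:15-19:20.
Merge the second list: 11:30-13:55, 19:00-19:15.
04:35-05:30: no B overlap → unchanged.
06:00-06:45: no B overlap → unchanged.
09:05-10:30: no B overlap → unchanged.
11:15-19:20 minus B → 11:15-11:30, 13:55-19:00, 19:15-19:20.

04:35-05:30, 06:00-06:45, 09:05-10:30, 11:15-11:30, 13:55-19:00, 19:15-19:20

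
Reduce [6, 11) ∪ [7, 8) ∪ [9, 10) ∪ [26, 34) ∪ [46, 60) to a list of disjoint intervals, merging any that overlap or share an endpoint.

[6, 11) ∪ [26, 34) ∪ [46, 60)

[7, 8) overlaps/touches [6, 11) → extend to [6, 11).
[9, 10) overlaps/touches [6, 11) → extend to [6, 11).
[26, 34) is disjoint → start new block.
[46, 60) is disjoint → start new block.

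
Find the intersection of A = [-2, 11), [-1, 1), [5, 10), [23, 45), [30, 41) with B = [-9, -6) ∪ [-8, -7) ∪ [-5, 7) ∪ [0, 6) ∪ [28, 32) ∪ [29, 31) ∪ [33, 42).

Merge the first list: [-2, 11), [23, 45).
Merge the second list: [-9, -6), [-5, 7), [28, 32), [33, 42).
[-2, 11) overlaps B on [-2, 7).
[23, 45) overlaps B on [28, 32), [33, 42).

[-2, 7) ∪ [28, 32) ∪ [33, 42)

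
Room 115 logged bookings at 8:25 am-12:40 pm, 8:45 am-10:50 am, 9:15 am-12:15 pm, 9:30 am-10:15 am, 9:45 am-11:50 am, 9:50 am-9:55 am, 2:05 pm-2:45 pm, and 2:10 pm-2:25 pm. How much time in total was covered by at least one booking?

4 h 55 min

Merged: 8:25 am–12:40 pm, 2:05 pm–2:45 pm.
Lengths: 4 h 15 min + 40 min = 4 h 55 min.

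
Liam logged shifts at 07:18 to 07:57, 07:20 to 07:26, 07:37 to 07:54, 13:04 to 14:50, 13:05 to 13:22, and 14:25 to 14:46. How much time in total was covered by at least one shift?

Merged: 07:18-07:57, 13:04-14:50.
Lengths: 39 min + 1 h 46 min = 2 h 25 min.

2 h 25 min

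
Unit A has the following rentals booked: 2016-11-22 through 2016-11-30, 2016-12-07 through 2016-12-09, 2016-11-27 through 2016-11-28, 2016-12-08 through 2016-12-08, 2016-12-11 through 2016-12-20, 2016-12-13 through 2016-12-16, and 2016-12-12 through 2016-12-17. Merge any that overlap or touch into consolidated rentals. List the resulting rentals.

Sort by start: 2016-11-22 through 2016-11-30, 2016-11-27 through 2016-11-28, 2016-12-07 through 2016-12-09, 2016-12-08 through 2016-12-08, 2016-12-11 through 2016-12-20, 2016-12-12 through 2016-12-17, 2016-12-13 through 2016-12-16.
2016-11-27 through 2016-11-28 overlaps/touches 2016-11-22 through 2016-11-30 → extend to 2016-11-22 through 2016-11-30.
2016-12-07 through 2016-12-09 is disjoint → start new block.
2016-12-08 through 2016-12-08 overlaps/touches 2016-12-07 through 2016-12-09 → extend to 2016-12-07 through 2016-12-09.
2016-12-11 through 2016-12-20 is disjoint → start new block.
2016-12-12 through 2016-12-17 overlaps/touches 2016-12-11 through 2016-12-20 → extend to 2016-12-11 through 2016-12-20.
2016-12-13 through 2016-12-16 overlaps/touches 2016-12-11 through 2016-12-20 → extend to 2016-12-11 through 2016-12-20.

2016-11-22 through 2016-11-30, 2016-12-07 through 2016-12-09, 2016-12-11 through 2016-12-20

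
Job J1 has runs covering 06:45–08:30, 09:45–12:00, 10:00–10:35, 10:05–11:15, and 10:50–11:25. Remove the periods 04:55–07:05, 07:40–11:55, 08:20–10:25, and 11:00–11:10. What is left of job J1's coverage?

07:05–07:40, 11:55–12:00

A, merged: 06:45–08:30, 09:45–12:00.
B, merged: 04:55–07:05, 07:40–11:55.
06:45–08:30 minus B → 07:05–07:40.
09:45–12:00 minus B → 11:55–12:00.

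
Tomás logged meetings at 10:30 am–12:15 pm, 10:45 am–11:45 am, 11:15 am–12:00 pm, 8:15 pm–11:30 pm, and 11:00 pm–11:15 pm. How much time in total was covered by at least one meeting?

Merged: 10:30 am-12:15 pm, 8:15 pm-11:30 pm.
Lengths: 1 h 45 min + 3 h 15 min = 5 h.

5 h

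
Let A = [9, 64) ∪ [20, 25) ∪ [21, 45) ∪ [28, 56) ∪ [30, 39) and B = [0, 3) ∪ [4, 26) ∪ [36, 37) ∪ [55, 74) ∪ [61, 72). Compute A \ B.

[26, 36) ∪ [37, 55)

First set merges to [9, 64).
Second set merges to [0, 3), [4, 26), [36, 37), [55, 74).
[9, 64) \ B = [26, 36), [37, 55).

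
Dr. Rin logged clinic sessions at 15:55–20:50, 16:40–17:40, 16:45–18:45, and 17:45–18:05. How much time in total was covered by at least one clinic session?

Merged: 15:55–20:50.
Length: 4 h 55 min.

4 h 55 min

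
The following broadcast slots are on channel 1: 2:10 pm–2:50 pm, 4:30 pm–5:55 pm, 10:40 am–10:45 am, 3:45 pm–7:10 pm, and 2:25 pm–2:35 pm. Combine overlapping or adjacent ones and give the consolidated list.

Sort by start: 10:40 am-10:45 am, 2:10 pm-2:50 pm, 2:25 pm-2:35 pm, 3:45 pm-7:10 pm, 4:30 pm-5:55 pm.
2:10 pm-2:50 pm is disjoint → start new block.
2:25 pm-2:35 pm overlaps/touches 2:10 pm-2:50 pm → extend to 2:10 pm-2:50 pm.
3:45 pm-7:10 pm is disjoint → start new block.
4:30 pm-5:55 pm overlaps/touches 3:45 pm-7:10 pm → extend to 3:45 pm-7:10 pm.

10:40 am-10:45 am, 2:10 pm-2:50 pm, 3:45 pm-7:10 pm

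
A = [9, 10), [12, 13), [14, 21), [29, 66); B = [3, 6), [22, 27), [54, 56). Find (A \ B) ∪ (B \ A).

A \ B = [9, 10), [12, 13), [14, 21), [29, 54), [56, 66).
B \ A = [3, 6), [22, 27).
Union of the two gives the symmetric difference.

[3, 6) ∪ [9, 10) ∪ [12, 13) ∪ [14, 21) ∪ [22, 27) ∪ [29, 54) ∪ [56, 66)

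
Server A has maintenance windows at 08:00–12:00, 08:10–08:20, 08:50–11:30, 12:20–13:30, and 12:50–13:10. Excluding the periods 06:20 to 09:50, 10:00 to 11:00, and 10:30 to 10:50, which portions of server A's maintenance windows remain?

09:50-10:00, 11:00-12:00, 12:20-13:30

A, merged: 08:00-12:00, 12:20-13:30.
B, merged: 06:20-09:50, 10:00-11:00.
08:00-12:00 with B removed leaves 09:50-10:00, 11:00-12:00.
12:20-13:30 is untouched.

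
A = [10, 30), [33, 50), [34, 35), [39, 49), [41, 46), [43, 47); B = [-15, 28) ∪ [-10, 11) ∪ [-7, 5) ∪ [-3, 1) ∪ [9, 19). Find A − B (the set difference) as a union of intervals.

First set merges to [10, 30), [33, 50).
Second set merges to [-15, 28).
[10, 30) \ B = [28, 30).
[33, 50): nothing removed.

[28, 30) ∪ [33, 50)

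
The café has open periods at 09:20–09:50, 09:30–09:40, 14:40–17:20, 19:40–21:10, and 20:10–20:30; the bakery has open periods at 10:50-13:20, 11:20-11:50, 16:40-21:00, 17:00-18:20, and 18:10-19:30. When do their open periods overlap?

A, merged: 09:20–09:50, 14:40–17:20, 19:40–21:10.
B, merged: 10:50–13:20, 16:40–21:00.
09:20–09:50 meets no B interval.
14:40–17:20 ∩ B → 16:40–17:20.
19:40–21:10 ∩ B → 19:40–21:00.

16:40–17:20, 19:40–21:00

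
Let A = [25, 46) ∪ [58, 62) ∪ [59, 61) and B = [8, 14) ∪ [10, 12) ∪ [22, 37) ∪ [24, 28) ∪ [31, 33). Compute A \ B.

Merge the first list: [25, 46), [58, 62).
Merge the second list: [8, 14), [22, 37).
[25, 46) \ B = [37, 46).
[58, 62): nothing removed.

[37, 46) ∪ [58, 62)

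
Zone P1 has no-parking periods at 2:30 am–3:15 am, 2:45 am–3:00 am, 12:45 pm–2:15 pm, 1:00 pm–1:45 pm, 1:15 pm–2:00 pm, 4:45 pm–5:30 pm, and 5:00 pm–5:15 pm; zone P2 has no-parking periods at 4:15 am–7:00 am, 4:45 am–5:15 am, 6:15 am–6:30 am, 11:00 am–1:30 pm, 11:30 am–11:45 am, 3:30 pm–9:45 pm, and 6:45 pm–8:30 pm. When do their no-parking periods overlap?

First set merges to 2:30 am–3:15 am, 12:45 pm–2:15 pm, 4:45 pm–5:30 pm.
Second set merges to 4:15 am–7:00 am, 11:00 am–1:30 pm, 3:30 pm–9:45 pm.
2:30 am–3:15 am falls entirely outside B.
12:45 pm–2:15 pm overlaps B on 12:45 pm–1:30 pm.
4:45 pm–5:30 pm overlaps B on 4:45 pm–5:30 pm.

12:45 pm–1:30 pm, 4:45 pm–5:30 pm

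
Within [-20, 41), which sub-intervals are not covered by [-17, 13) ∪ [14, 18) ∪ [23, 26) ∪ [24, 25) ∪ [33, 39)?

The merged coverage is [-17, 13), [14, 18), [23, 26), [33, 39).
Uncovered inside [-20, 41): [-20, -17), [13, 14), [18, 23), [26, 33), [39, 41).

[-20, -17) ∪ [13, 14) ∪ [18, 23) ∪ [26, 33) ∪ [39, 41)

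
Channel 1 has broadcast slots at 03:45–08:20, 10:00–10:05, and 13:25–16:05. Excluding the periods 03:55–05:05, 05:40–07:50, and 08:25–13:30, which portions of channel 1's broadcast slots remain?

03:45–08:20 \ B = 03:45–03:55, 05:05–05:40, 07:50–08:20.
10:00–10:05: entirely removed.
13:25–16:05 \ B = 13:30–16:05.

03:45–03:55, 05:05–05:40, 07:50–08:20, 13:30–16:05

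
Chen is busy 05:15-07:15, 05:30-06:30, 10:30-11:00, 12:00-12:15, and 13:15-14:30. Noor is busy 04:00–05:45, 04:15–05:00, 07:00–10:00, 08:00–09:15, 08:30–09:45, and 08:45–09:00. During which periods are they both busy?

05:15-05:45, 07:00-07:15

A, merged: 05:15-07:15, 10:30-11:00, 12:00-12:15, 13:15-14:30.
B, merged: 04:00-05:45, 07:00-10:00.
05:15-07:15 ∩ B → 05:15-05:45, 07:00-07:15.
10:30-11:00 meets no B interval.
12:00-12:15 meets no B interval.
13:15-14:30 meets no B interval.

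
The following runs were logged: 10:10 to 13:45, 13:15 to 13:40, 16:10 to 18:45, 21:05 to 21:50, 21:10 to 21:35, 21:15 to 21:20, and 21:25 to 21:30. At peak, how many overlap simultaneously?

Sweep endpoints in order; track running count of active intervals.
Peak of 3 reached at 21:15.

3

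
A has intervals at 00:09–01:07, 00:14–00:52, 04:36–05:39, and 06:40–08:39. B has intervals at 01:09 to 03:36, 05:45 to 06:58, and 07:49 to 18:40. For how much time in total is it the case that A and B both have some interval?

1 h 8 min

First set merges to 00:09–01:07, 04:36–05:39, 06:40–08:39.
A ∩ B = 06:40–06:58, 07:49–08:39.
Total: 18 min + 50 min = 1 h 8 min.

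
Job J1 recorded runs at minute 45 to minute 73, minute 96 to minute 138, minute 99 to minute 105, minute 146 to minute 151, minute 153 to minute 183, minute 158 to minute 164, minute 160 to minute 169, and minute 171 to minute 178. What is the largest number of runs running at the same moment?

3

Sweep endpoints in order; track running count of active intervals.
Peak of 3 reached at minute 160.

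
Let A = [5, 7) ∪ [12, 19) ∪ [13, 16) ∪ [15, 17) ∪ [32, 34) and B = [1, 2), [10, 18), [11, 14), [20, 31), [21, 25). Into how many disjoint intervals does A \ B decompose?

3

A, merged: [5, 7), [12, 19), [32, 34).
B, merged: [1, 2), [10, 18), [20, 31).
A \ B = [5, 7), [18, 19), [32, 34).
That is 3 disjoint pieces.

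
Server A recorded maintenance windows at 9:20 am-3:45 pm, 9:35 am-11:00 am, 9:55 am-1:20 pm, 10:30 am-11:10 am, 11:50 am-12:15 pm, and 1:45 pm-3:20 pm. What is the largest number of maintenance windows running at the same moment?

Walk the sorted start/end points keeping a running depth.
The depth first hits 4 at 10:30 am.

4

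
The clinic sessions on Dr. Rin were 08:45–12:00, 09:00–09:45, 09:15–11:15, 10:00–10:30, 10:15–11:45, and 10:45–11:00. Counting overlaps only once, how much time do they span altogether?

Merged: 08:45–12:00.
Length: 3 h 15 min.

3 h 15 min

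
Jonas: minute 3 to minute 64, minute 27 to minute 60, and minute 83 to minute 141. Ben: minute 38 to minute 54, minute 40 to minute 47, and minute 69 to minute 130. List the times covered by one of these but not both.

minute 3 to minute 38, minute 54 to minute 64, minute 69 to minute 83, minute 130 to minute 141

Merge the first list: minute 3 to minute 64, minute 83 to minute 141.
Merge the second list: minute 38 to minute 54, minute 69 to minute 130.
Only in the first: minute 3 to minute 38, minute 54 to minute 64, minute 130 to minute 141.
Only in the second: minute 69 to minute 83.
Together these are the periods covered by exactly one.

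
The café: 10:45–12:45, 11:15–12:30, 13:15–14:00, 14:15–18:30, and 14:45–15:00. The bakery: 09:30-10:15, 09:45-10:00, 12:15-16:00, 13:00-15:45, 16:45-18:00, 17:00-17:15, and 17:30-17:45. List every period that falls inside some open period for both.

Merge the first list: 10:45-12:45, 13:15-14:00, 14:15-18:30.
Merge the second list: 09:30-10:15, 12:15-16:00, 16:45-18:00.
10:45-12:45 overlaps B on 12:15-12:45.
13:15-14:00 overlaps B on 13:15-14:00.
14:15-18:30 overlaps B on 14:15-16:00, 16:45-18:00.

12:15-12:45, 13:15-14:00, 14:15-16:00, 16:45-18:00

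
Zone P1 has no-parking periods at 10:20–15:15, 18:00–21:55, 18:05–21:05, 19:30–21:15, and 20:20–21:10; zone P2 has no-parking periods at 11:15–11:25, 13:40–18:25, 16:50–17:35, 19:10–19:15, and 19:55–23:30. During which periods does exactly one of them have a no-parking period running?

10:20–11:15, 11:25–13:40, 15:15–18:00, 18:25–19:10, 19:15–19:55, 21:55–23:30

A, merged: 10:20–15:15, 18:00–21:55.
B, merged: 11:15–11:25, 13:40–18:25, 19:10–19:15, 19:55–23:30.
Only in the first: 10:20–11:15, 11:25–13:40, 18:25–19:10, 19:15–19:55.
Only in the second: 15:15–18:00, 21:55–23:30.
Together these are the periods covered by exactly one.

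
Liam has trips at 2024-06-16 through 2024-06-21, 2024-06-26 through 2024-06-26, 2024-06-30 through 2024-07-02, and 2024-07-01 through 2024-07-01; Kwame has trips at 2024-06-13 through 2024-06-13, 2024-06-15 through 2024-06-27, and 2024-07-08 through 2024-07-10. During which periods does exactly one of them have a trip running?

Merge the first list: 2024-06-16 through 2024-06-21, 2024-06-26 through 2024-06-26, 2024-06-30 through 2024-07-02.
A but not B: 2024-06-30 through 2024-07-02.
B but not A: 2024-06-13 through 2024-06-13, 2024-06-15 through 2024-06-15, 2024-06-22 through 2024-06-25, 2024-06-27 through 2024-06-27, 2024-07-08 through 2024-07-10.
Combining gives A △ B.

2024-06-13 through 2024-06-13, 2024-06-15 through 2024-06-15, 2024-06-22 through 2024-06-25, 2024-06-27 through 2024-06-27, 2024-06-30 through 2024-07-02, 2024-07-08 through 2024-07-10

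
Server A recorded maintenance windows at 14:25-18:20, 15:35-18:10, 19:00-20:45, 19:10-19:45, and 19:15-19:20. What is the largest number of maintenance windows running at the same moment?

Walk the sorted start/end points keeping a running depth.
The depth first hits 3 at 19:15.

3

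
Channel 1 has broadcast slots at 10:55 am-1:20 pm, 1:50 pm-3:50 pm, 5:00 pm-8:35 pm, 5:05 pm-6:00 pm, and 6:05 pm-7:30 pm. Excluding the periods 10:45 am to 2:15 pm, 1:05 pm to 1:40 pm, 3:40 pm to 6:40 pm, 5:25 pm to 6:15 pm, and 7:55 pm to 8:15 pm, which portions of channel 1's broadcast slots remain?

2:15 pm–3:40 pm, 6:40 pm–7:55 pm, 8:15 pm–8:35 pm

First set merges to 10:55 am–1:20 pm, 1:50 pm–3:50 pm, 5:00 pm–8:35 pm.
Second set merges to 10:45 am–2:15 pm, 3:40 pm–6:40 pm, 7:55 pm–8:15 pm.
10:55 am–1:20 pm: entirely removed.
1:50 pm–3:50 pm \ B = 2:15 pm–3:40 pm.
5:00 pm–8:35 pm \ B = 6:40 pm–7:55 pm, 8:15 pm–8:35 pm.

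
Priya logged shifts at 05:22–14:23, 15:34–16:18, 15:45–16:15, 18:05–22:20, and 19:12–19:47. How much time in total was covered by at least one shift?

Merged: 05:22–14:23, 15:34–16:18, 18:05–22:20.
Lengths: 9 h 1 min + 44 min + 4 h 15 min = 14 h.

14 h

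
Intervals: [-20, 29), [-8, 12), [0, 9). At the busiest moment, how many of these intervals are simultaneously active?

3

Sweep endpoints in order; track running count of active intervals.
Peak of 3 reached at 0.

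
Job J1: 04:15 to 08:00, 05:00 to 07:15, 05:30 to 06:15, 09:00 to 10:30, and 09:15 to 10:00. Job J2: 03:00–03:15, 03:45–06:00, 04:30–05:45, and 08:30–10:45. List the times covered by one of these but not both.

Merge the first list: 04:15–08:00, 09:00–10:30.
Merge the second list: 03:00–03:15, 03:45–06:00, 08:30–10:45.
Only in the first: 06:00–08:00.
Only in the second: 03:00–03:15, 03:45–04:15, 08:30–09:00, 10:30–10:45.
Together these are the periods covered by exactly one.

03:00–03:15, 03:45–04:15, 06:00–08:00, 08:30–09:00, 10:30–10:45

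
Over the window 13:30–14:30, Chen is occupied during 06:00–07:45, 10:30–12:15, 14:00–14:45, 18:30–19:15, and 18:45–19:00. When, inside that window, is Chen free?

13:30–14:00

The merged coverage is 06:00–07:45, 10:30–12:15, 14:00–14:45, 18:30–19:15.
Complement within 13:30–14:30: 13:30–14:00.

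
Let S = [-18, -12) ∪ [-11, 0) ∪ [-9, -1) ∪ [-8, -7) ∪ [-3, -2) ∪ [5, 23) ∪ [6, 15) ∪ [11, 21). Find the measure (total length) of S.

35

Merged: [-18, -12), [-11, 0), [5, 23).
Lengths: 6 + 11 + 18 = 35.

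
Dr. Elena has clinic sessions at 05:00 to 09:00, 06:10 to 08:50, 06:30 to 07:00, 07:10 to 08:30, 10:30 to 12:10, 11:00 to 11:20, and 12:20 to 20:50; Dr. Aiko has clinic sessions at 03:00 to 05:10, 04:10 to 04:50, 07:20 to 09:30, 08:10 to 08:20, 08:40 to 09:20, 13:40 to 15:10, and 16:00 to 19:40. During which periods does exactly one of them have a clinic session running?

First set merges to 05:00–09:00, 10:30–12:10, 12:20–20:50.
Second set merges to 03:00–05:10, 07:20–09:30, 13:40–15:10, 16:00–19:40.
Only in the first: 05:10–07:20, 10:30–12:10, 12:20–13:40, 15:10–16:00, 19:40–20:50.
Only in the second: 03:00–05:00, 09:00–09:30.
Together these are the periods covered by exactly one.

03:00–05:00, 05:10–07:20, 09:00–09:30, 10:30–12:10, 12:20–13:40, 15:10–16:00, 19:40–20:50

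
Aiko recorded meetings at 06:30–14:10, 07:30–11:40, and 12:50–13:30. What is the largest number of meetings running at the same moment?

At 07:30, 2 of the intervals are simultaneously active.
No point has more.

2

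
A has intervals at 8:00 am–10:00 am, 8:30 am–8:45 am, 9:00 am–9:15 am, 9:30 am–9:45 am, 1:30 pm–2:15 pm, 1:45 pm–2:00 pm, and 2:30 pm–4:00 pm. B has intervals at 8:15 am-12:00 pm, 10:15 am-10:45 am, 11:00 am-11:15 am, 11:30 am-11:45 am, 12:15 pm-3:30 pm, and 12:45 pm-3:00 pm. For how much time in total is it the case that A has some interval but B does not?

45 min

A, merged: 8:00 am-10:00 am, 1:30 pm-2:15 pm, 2:30 pm-4:00 pm.
B, merged: 8:15 am-12:00 pm, 12:15 pm-3:30 pm.
A \ B = 8:00 am-8:15 am, 3:30 pm-4:00 pm.
Total: 15 min + 30 min = 45 min.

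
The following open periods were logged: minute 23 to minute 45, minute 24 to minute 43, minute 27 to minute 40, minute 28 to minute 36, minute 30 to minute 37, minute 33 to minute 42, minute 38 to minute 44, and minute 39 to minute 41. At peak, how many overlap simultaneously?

6

Sweep endpoints in order; track running count of active intervals.
Peak of 6 reached at minute 33.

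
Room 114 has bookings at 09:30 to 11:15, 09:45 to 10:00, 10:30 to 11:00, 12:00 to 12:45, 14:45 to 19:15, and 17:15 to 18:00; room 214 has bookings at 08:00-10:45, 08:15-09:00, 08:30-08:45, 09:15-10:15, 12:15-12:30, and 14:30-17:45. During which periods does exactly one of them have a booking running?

08:00–09:30, 10:45–11:15, 12:00–12:15, 12:30–12:45, 14:30–14:45, 17:45–19:15

Merge the first list: 09:30–11:15, 12:00–12:45, 14:45–19:15.
Merge the second list: 08:00–10:45, 12:15–12:30, 14:30–17:45.
A but not B: 10:45–11:15, 12:00–12:15, 12:30–12:45, 17:45–19:15.
B but not A: 08:00–09:30, 14:30–14:45.
Combining gives A △ B.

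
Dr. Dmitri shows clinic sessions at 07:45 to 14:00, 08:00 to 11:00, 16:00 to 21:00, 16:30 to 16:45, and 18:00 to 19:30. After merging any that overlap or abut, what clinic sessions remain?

08:00-11:00 overlaps/touches 07:45-14:00 → extend to 07:45-14:00.
16:00-21:00 is disjoint → start new block.
16:30-16:45 overlaps/touches 16:00-21:00 → extend to 16:00-21:00.
18:00-19:30 overlaps/touches 16:00-21:00 → extend to 16:00-21:00.

07:45-14:00, 16:00-21:00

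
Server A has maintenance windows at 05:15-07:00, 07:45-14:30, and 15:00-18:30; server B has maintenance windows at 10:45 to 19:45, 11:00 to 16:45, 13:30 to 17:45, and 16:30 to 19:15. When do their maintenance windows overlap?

10:45-14:30, 15:00-18:30

Second set merges to 10:45-19:45.
05:15-07:00: no overlap with the second set.
07:45-14:30 meets the second set on 10:45-14:30.
15:00-18:30 meets the second set on 15:00-18:30.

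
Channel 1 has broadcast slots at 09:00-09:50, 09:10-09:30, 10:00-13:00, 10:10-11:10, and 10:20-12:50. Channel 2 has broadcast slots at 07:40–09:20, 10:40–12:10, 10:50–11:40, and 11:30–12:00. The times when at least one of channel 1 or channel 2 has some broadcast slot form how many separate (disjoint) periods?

2

Merge the first list: 09:00–09:50, 10:00–13:00.
Merge the second list: 07:40–09:20, 10:40–12:10.
A ∪ B = 07:40–09:50, 10:00–13:00.
That is 2 disjoint pieces.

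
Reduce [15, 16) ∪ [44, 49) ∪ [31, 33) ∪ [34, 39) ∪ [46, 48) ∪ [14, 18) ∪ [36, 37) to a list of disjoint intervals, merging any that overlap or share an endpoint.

Sort by start: [14, 18), [15, 16), [31, 33), [34, 39), [36, 37), [44, 49), [46, 48).
[15, 16) overlaps/touches [14, 18) → extend to [14, 18).
[31, 33) is disjoint → start new block.
[34, 39) is disjoint → start new block.
[36, 37) overlaps/touches [34, 39) → extend to [34, 39).
[44, 49) is disjoint → start new block.
[46, 48) overlaps/touches [44, 49) → extend to [44, 49).

[14, 18) ∪ [31, 33) ∪ [34, 39) ∪ [44, 49)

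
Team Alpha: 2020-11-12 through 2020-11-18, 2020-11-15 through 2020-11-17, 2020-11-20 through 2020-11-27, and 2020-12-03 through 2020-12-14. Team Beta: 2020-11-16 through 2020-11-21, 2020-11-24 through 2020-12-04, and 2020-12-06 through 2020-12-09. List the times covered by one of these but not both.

Merge the first list: 2020-11-12 through 2020-11-18, 2020-11-20 through 2020-11-27, 2020-12-03 through 2020-12-14.
A \ B = 2020-11-12 through 2020-11-15, 2020-11-22 through 2020-11-23, 2020-12-05 through 2020-12-05, 2020-12-10 through 2020-12-14.
B \ A = 2020-11-19 through 2020-11-19, 2020-11-28 through 2020-12-02.
Union of the two gives the symmetric difference.

2020-11-12 through 2020-11-15, 2020-11-19 through 2020-11-19, 2020-11-22 through 2020-11-23, 2020-11-28 through 2020-12-02, 2020-12-05 through 2020-12-05, 2020-12-10 through 2020-12-14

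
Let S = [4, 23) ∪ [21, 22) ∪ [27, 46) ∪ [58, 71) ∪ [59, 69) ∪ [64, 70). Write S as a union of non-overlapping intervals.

[4, 23) ∪ [27, 46) ∪ [58, 71)

[21, 22) overlaps/touches [4, 23) → extend to [4, 23).
[27, 46) is disjoint → start new block.
[58, 71) is disjoint → start new block.
[59, 69) overlaps/touches [58, 71) → extend to [58, 71).
[64, 70) overlaps/touches [58, 71) → extend to [58, 71).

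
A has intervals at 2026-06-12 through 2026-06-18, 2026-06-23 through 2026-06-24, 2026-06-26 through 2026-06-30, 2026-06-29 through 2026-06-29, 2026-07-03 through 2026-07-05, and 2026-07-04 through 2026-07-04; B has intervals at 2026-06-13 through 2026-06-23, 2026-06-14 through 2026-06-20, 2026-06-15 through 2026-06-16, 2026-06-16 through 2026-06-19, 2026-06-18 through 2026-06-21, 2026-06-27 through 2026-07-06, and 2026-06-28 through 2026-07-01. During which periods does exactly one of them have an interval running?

2026-06-12 through 2026-06-12, 2026-06-19 through 2026-06-22, 2026-06-24 through 2026-06-24, 2026-06-26 through 2026-06-26, 2026-07-01 through 2026-07-02, 2026-07-06 through 2026-07-06

Merge the first list: 2026-06-12 through 2026-06-18, 2026-06-23 through 2026-06-24, 2026-06-26 through 2026-06-30, 2026-07-03 through 2026-07-05.
Merge the second list: 2026-06-13 through 2026-06-23, 2026-06-27 through 2026-07-06.
A \ B = 2026-06-12 through 2026-06-12, 2026-06-24 through 2026-06-24, 2026-06-26 through 2026-06-26.
B \ A = 2026-06-19 through 2026-06-22, 2026-07-01 through 2026-07-02, 2026-07-06 through 2026-07-06.
Union of the two gives the symmetric difference.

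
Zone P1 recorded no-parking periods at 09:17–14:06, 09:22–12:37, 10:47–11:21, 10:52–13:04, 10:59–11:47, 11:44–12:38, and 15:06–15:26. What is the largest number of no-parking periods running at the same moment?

5

Sweep endpoints in order; track running count of active intervals.
Peak of 5 reached at 10:59.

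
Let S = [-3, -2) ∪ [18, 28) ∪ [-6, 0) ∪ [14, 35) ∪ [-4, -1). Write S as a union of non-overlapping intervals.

Sort by start: [-6, 0), [-4, -1), [-3, -2), [14, 35), [18, 28).
[-4, -1) overlaps/touches [-6, 0) → extend to [-6, 0).
[-3, -2) overlaps/touches [-6, 0) → extend to [-6, 0).
[14, 35) is disjoint → start new block.
[18, 28) overlaps/touches [14, 35) → extend to [14, 35).

[-6, 0) ∪ [14, 35)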